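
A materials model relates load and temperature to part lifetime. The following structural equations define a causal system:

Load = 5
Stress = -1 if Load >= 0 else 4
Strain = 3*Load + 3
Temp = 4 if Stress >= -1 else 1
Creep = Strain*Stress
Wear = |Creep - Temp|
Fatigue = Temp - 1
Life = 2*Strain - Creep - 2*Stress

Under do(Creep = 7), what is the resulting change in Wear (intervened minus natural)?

-19

The intervention breaks the incoming arrows to Creep: Creep = Strain*Stress no longer applies, and Creep = 7.
Stress = -1 if Load >= 0 else 4  [with Load=5]  = -1
Temp = 4 if Stress >= -1 else 1  [with Stress=-1]  = 4
Wear = |Creep - Temp|  [with Creep=7, Temp=4]  = 3
Without intervention: Stress = -1 if Load >= 0 else 4  [with Load=5]  = -1; Strain = 3*Load + 3  [with Load=5]  = 18; Temp = 4 if Stress >= -1 else 1  [with Stress=-1]  = 4; Creep = Strain*Stress  [with Strain=18, Stress=-1]  = -18; Wear = |Creep - Temp|  [with Creep=-18, Temp=4]  = 22.
Change = 3 − 22 = -19.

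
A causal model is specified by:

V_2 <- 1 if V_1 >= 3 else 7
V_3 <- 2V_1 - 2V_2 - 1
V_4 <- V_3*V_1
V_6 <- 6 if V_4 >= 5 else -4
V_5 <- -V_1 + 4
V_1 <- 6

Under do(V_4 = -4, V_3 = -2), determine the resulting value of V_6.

The joint intervention fixes V_4 = -4, V_3 = -2, removing each variable's own equation.
V_6 = 6 if V_4 >= 5 else -4  [with V_4=-4]  = -4

-4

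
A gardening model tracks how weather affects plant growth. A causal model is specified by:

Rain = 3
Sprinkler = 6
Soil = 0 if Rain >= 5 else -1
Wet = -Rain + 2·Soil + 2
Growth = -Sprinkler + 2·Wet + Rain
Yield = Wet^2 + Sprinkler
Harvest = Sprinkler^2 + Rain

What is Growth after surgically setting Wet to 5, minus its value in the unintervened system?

Intervening sets Wet = 5 and removes its equation (Wet = -Rain + 2·Soil + 2).
Growth = -Sprinkler + 2·Wet + Rain  [with Sprinkler=6, Wet=5, Rain=3]  = 7
Without intervention: Soil = 0 if Rain >= 5 else -1  [with Rain=3]  = -1; Wet = -Rain + 2·Soil + 2  [with Rain=3, Soil=-1]  = -3; Growth = -Sprinkler + 2·Wet + Rain  [with Sprinkler=6, Wet=-3, Rain=3]  = -9.
Change = 7 − (-9) = 16.

16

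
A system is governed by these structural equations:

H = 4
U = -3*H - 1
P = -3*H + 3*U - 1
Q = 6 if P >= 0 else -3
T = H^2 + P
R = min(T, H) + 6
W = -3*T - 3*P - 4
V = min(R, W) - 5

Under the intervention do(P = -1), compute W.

The intervention breaks the incoming arrows to P: P = -3*H + 3*U - 1 no longer applies, and P = -1.
T = H^2 + P  [with H=4, P=-1]  = 15
W = -3*T - 3*P - 4  [with T=15, P=-1]  = -46

-46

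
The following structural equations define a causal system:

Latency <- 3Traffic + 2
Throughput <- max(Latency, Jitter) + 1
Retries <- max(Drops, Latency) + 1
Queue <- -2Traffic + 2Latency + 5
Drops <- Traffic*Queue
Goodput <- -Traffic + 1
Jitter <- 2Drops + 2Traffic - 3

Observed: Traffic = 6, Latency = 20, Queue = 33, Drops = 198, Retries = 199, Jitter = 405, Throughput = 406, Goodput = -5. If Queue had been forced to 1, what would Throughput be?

22

The intervention breaks the incoming arrows to Queue: Queue <- -2Traffic + 2Latency + 5 no longer applies, and Queue = 1.
Latency = 3Traffic + 2  [with Traffic=6]  = 20
Drops = Traffic*Queue  [with Traffic=6, Queue=1]  = 6
Jitter = 2Drops + 2Traffic - 3  [with Drops=6, Traffic=6]  = 21
Throughput = max(Latency, Jitter) + 1  [with Latency=20, Jitter=21]  = 22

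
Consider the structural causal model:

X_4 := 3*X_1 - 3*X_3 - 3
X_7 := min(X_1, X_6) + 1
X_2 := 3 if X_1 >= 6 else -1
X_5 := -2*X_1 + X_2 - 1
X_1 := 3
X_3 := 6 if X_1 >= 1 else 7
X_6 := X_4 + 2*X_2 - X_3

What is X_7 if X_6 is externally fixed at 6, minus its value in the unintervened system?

23

Intervening sets X_6 = 6 and removes its equation (X_6 := X_4 + 2*X_2 - X_3).
X_7 = min(X_1, X_6) + 1  [with X_1=3, X_6=6]  = 4
Without intervention: X_2 = 3 if X_1 >= 6 else -1  [with X_1=3]  = -1; X_3 = 6 if X_1 >= 1 else 7  [with X_1=3]  = 6; X_4 = 3*X_1 - 3*X_3 - 3  [with X_1=3, X_3=6]  = -12; X_6 = X_4 + 2*X_2 - X_3  [with X_4=-12, X_2=-1, X_3=6]  = -20; X_7 = min(X_1, X_6) + 1  [with X_1=3, X_6=-20]  = -19.
Change = 4 − (-19) = 23.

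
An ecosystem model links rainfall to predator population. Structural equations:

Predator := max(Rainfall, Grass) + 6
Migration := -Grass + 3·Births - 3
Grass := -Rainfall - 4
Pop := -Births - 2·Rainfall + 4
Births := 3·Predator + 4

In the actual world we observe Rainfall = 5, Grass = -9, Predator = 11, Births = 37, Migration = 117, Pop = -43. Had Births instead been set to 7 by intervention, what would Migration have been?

Intervening sets Births = 7 and removes its equation (Births := 3·Predator + 4).
Grass = -Rainfall - 4  [with Rainfall=5]  = -9
Migration = -Grass + 3·Births - 3  [with Grass=-9, Births=7]  = 27

27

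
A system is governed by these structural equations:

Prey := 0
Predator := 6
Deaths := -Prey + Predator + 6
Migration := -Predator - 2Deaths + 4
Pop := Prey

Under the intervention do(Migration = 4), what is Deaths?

Under do(Migration=4), the mechanism Migration := -Predator - 2Deaths + 4 is discarded; Migration is fixed at 4.
Since Deaths is not a descendant of the intervened variable, it is unaffected.
Deaths = -Prey + Predator + 6  [with Prey=0, Predator=6]  = 12

12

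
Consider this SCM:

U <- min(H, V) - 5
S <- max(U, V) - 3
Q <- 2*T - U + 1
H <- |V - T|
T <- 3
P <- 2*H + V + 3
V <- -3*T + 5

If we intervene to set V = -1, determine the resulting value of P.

Under do(V=-1), the mechanism V <- -3*T + 5 is discarded; V is fixed at -1.
H = |V - T|  [with V=-1, T=3]  = 4
P = 2*H + V + 3  [with H=4, V=-1]  = 10

10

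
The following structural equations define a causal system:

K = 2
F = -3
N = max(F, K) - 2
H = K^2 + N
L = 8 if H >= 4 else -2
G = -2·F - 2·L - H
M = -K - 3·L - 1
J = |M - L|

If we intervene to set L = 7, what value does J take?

do(L=7) replaces the equation L = 8 if H >= 4 else -2 with the constant L = 7.
M = -K - 3·L - 1  [with K=2, L=7]  = -24
J = |M - L|  [with M=-24, L=7]  = 31

31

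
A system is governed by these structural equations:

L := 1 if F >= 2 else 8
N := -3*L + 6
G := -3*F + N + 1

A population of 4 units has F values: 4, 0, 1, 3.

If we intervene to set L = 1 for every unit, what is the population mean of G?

do(L=1) breaks L's dependence on F. With L=1 fixed, G across the units is -8, 4, 1, -5, mean -2.

-2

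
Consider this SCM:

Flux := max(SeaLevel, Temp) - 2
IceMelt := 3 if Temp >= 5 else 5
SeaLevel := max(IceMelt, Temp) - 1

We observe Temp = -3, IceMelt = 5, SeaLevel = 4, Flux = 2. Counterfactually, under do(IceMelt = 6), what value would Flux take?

3

Under do(IceMelt=6), the mechanism IceMelt := 3 if Temp >= 5 else 5 is discarded; IceMelt is fixed at 6.
SeaLevel = max(IceMelt, Temp) - 1  [with IceMelt=6, Temp=-3]  = 5
Flux = max(SeaLevel, Temp) - 2  [with SeaLevel=5, Temp=-3]  = 3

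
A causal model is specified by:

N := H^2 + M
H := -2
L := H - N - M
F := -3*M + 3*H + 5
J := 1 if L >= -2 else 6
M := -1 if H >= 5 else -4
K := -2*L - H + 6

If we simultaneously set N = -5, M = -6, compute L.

The joint intervention fixes N = -5, M = -6, removing each variable's own equation.
L = H - N - M  [with H=-2, N=-5, M=-6]  = 9

9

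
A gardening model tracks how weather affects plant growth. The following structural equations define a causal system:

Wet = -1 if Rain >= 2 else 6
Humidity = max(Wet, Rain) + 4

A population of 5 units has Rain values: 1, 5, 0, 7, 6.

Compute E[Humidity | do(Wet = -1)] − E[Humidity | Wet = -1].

Under do(Wet=-1), Wet's equation is replaced by Wet=-1 for every unit. Per-unit Humidity: 5, 9, 4, 11, 10. Mean = 7.8.
Conditioning on Wet=-1 selects the 3 unit(s) with Rain ∈ {5, 7, 6}. Their Humidity values: 9, 11, 10. Mean = 10.
Difference = 7.8 − 10 = -2.2.

-2.2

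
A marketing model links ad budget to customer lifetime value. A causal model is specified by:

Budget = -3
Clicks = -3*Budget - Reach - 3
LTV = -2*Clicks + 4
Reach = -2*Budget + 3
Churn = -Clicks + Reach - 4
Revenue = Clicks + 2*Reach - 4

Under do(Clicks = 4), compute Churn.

The intervention breaks the incoming arrows to Clicks: Clicks = -3*Budget - Reach - 3 no longer applies, and Clicks = 4.
Reach = -2*Budget + 3  [with Budget=-3]  = 9
Churn = -Clicks + Reach - 4  [with Clicks=4, Reach=9]  = 1

1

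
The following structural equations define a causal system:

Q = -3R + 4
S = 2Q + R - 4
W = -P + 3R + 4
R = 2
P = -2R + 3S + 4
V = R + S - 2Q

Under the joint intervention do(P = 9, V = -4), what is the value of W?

1

Setting P = 9, V = -4 by intervention discards those variables' equations.
W = -P + 3R + 4  [with P=9, R=2]  = 1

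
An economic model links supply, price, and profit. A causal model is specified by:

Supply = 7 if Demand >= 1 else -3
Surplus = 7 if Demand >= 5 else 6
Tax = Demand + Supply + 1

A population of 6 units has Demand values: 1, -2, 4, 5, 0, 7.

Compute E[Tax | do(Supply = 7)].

Under do(Supply=7), Supply's equation is replaced by Supply=7 for every unit. Per-unit Tax: 9, 6, 12, 13, 8, 15. Mean = 10.5.

10.5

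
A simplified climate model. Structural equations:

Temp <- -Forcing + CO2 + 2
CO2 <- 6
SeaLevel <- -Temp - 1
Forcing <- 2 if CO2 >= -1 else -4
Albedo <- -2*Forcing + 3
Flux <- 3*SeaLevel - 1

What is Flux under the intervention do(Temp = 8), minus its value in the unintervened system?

The intervention breaks the incoming arrows to Temp: Temp <- -Forcing + CO2 + 2 no longer applies, and Temp = 8.
SeaLevel = -Temp - 1  [with Temp=8]  = -9
Flux = 3*SeaLevel - 1  [with SeaLevel=-9]  = -28
Without intervention: Forcing = 2 if CO2 >= -1 else -4  [with CO2=6]  = 2; Temp = -Forcing + CO2 + 2  [with Forcing=2, CO2=6]  = 6; SeaLevel = -Temp - 1  [with Temp=6]  = -7; Flux = 3*SeaLevel - 1  [with SeaLevel=-7]  = -22.
Change = -28 − (-22) = -6.

-6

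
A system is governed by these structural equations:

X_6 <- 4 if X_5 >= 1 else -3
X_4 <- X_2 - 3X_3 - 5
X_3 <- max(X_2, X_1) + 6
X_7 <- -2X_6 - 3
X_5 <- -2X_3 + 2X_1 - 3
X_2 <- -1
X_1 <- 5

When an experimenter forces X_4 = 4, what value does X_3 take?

11

Under do(X_4=4), the mechanism X_4 <- X_2 - 3X_3 - 5 is discarded; X_4 is fixed at 4.
Since X_3 is not a descendant of the intervened variable, it is unaffected.
X_3 = max(X_2, X_1) + 6  [with X_2=-1, X_1=5]  = 11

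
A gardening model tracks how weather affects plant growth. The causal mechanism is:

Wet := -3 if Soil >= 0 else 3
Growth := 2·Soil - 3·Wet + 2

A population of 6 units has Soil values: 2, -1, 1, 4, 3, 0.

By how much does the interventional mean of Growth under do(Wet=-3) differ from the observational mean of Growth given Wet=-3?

-1

Under do(Wet=-3), Wet's equation is replaced by Wet=-3 for every unit. Per-unit Growth: 15, 9, 13, 19, 17, 11. Mean = 14.
Conditioning on Wet=-3 selects the 5 unit(s) with Soil ∈ {2, 1, 4, 3, 0}. Their Growth values: 15, 13, 19, 17, 11. Mean = 15.
Difference = 14 − 15 = -1.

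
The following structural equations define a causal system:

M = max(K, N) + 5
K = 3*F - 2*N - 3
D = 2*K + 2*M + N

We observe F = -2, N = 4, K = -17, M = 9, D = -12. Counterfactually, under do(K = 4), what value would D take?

do(K=4) replaces the equation K = 3*F - 2*N - 3 with the constant K = 4.
M = max(K, N) + 5  [with K=4, N=4]  = 9
D = 2*K + 2*M + N  [with K=4, M=9, N=4]  = 30

30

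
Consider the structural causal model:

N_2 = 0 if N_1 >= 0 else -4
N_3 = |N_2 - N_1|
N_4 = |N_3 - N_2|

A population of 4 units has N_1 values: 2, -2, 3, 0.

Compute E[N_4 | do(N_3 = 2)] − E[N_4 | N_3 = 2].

Every unit gets N_3=2 under the intervention. N_4 values become 2, 6, 2, 2; E[N_4|do(N_3=2)] = 3.
Observing N_3=2 restricts to units where N_3's equation naturally yields 2: N_1 ∈ {2, -2}. In that subpopulation N_4 = 2, 6, mean 4.
Difference = 3 − 4 = -1.

-1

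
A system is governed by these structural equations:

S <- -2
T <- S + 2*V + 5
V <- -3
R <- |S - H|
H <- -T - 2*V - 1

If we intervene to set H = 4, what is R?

Intervening sets H = 4 and removes its equation (H <- -T - 2*V - 1).
R = |S - H|  [with S=-2, H=4]  = 6

6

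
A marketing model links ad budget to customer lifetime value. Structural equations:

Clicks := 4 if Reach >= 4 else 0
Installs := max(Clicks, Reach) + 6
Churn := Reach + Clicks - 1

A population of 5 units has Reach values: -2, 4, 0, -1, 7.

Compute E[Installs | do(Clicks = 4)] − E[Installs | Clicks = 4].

-0.9

do(Clicks=4) breaks Clicks's dependence on Reach. With Clicks=4 fixed, Installs across the units is 10, 10, 10, 10, 13, mean 10.6.
Observing Clicks=4 restricts to units where Clicks's equation naturally yields 4: Reach ∈ {4, 7}. In that subpopulation Installs = 10, 13, mean 11.5.
Difference = 10.6 − 11.5 = -0.9.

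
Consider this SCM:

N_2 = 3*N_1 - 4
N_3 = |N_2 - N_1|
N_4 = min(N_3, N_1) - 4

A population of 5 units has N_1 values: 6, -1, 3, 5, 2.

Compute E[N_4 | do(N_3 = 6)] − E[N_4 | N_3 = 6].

Every unit gets N_3=6 under the intervention. N_4 values become 2, -5, -1, 1, -2; E[N_4|do(N_3=6)] = -1.
Observing N_3=6 restricts to units where N_3's equation naturally yields 6: N_1 ∈ {-1, 5}. In that subpopulation N_4 = -5, 1, mean -2.
Difference = -1 − (-2) = 1.

1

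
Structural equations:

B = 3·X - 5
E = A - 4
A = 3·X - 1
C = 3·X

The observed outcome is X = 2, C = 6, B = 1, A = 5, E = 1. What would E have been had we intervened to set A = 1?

Intervening sets A = 1 and removes its equation (A = 3·X - 1).
E = A - 4  [with A=1]  = -3

-3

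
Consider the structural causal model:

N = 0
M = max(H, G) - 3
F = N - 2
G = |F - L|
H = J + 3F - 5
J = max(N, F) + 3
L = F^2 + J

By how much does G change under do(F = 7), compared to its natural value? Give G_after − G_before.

Under do(F=7), the mechanism F = N - 2 is discarded; F is fixed at 7.
J = max(N, F) + 3  [with N=0, F=7]  = 10
L = F^2 + J  [with F=7, J=10]  = 59
G = |F - L|  [with F=7, L=59]  = 52
Without intervention: F = N - 2  [with N=0]  = -2; J = max(N, F) + 3  [with N=0, F=-2]  = 3; L = F^2 + J  [with F=-2, J=3]  = 7; G = |F - L|  [with F=-2, L=7]  = 9.
Change = 52 − 9 = 43.

43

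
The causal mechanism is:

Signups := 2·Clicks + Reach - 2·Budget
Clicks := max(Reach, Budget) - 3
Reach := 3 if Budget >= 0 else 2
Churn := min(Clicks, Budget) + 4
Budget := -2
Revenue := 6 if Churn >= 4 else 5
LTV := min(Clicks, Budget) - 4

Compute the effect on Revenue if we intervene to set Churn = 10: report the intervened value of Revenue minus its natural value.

The intervention breaks the incoming arrows to Churn: Churn := min(Clicks, Budget) + 4 no longer applies, and Churn = 10.
Revenue = 6 if Churn >= 4 else 5  [with Churn=10]  = 6
Without intervention: Reach = 3 if Budget >= 0 else 2  [with Budget=-2]  = 2; Clicks = max(Reach, Budget) - 3  [with Reach=2, Budget=-2]  = -1; Churn = min(Clicks, Budget) + 4  [with Clicks=-1, Budget=-2]  = 2; Revenue = 6 if Churn >= 4 else 5  [with Churn=2]  = 5.
Change = 6 − 5 = 1.

1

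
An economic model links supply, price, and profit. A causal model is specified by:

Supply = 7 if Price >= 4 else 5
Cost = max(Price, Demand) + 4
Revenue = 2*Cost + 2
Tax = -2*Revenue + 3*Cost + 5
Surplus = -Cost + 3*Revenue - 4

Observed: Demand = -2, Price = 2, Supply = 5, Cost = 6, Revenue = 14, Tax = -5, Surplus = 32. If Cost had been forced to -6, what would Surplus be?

The intervention breaks the incoming arrows to Cost: Cost = max(Price, Demand) + 4 no longer applies, and Cost = -6.
Revenue = 2*Cost + 2  [with Cost=-6]  = -10
Surplus = -Cost + 3*Revenue - 4  [with Cost=-6, Revenue=-10]  = -28

-28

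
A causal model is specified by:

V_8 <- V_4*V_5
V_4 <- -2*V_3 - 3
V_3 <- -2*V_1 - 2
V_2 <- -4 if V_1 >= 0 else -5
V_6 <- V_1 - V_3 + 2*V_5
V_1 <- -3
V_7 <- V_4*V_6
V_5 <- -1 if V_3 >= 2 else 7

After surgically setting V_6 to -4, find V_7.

Intervening sets V_6 = -4 and removes its equation (V_6 <- V_1 - V_3 + 2*V_5).
V_3 = -2*V_1 - 2  [with V_1=-3]  = 4
V_4 = -2*V_3 - 3  [with V_3=4]  = -11
V_7 = V_4*V_6  [with V_4=-11, V_6=-4]  = 44

44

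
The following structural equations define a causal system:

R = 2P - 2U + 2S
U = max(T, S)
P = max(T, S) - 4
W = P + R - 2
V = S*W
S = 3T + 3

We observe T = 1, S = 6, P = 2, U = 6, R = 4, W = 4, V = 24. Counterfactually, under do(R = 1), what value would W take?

1

The intervention breaks the incoming arrows to R: R = 2P - 2U + 2S no longer applies, and R = 1.
S = 3T + 3  [with T=1]  = 6
P = max(T, S) - 4  [with T=1, S=6]  = 2
W = P + R - 2  [with P=2, R=1]  = 1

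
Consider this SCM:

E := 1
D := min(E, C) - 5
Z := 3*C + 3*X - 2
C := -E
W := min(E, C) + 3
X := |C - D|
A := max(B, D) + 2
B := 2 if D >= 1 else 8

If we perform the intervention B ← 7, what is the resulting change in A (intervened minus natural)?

do(B=7) replaces the equation B := 2 if D >= 1 else 8 with the constant B = 7.
C = -E  [with E=1]  = -1
D = min(E, C) - 5  [with E=1, C=-1]  = -6
A = max(B, D) + 2  [with B=7, D=-6]  = 9
Without intervention: C = -E  [with E=1]  = -1; D = min(E, C) - 5  [with E=1, C=-1]  = -6; B = 2 if D >= 1 else 8  [with D=-6]  = 8; A = max(B, D) + 2  [with B=8, D=-6]  = 10.
Change = 9 − 10 = -1.

-1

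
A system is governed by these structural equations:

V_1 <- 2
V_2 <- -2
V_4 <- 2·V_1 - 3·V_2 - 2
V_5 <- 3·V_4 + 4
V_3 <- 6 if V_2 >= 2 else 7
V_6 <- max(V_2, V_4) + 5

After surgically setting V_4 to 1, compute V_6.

Under do(V_4=1), the mechanism V_4 <- 2·V_1 - 3·V_2 - 2 is discarded; V_4 is fixed at 1.
V_6 = max(V_2, V_4) + 5  [with V_2=-2, V_4=1]  = 6

6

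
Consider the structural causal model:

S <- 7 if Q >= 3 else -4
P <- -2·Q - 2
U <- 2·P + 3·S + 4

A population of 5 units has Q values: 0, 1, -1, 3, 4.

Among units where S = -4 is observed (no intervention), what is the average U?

-12

Observing S=-4 restricts to units where S's equation naturally yields -4: Q ∈ {0, 1, -1}. In that subpopulation U = -12, -16, -8, mean -12.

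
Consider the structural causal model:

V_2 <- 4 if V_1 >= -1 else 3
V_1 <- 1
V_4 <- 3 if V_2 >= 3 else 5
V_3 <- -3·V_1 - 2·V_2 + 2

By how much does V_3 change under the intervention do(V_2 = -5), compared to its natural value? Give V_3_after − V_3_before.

The intervention breaks the incoming arrows to V_2: V_2 <- 4 if V_1 >= -1 else 3 no longer applies, and V_2 = -5.
V_3 = -3·V_1 - 2·V_2 + 2  [with V_1=1, V_2=-5]  = 9
Without intervention: V_2 = 4 if V_1 >= -1 else 3  [with V_1=1]  = 4; V_3 = -3·V_1 - 2·V_2 + 2  [with V_1=1, V_2=4]  = -9.
Change = 9 − (-9) = 18.

18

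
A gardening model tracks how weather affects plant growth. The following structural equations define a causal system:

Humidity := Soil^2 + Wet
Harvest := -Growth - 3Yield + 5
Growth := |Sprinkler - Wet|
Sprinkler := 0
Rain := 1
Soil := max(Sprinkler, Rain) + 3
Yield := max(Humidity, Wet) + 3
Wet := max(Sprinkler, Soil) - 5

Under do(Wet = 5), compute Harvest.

-72

do(Wet=5) replaces the equation Wet := max(Sprinkler, Soil) - 5 with the constant Wet = 5.
Soil = max(Sprinkler, Rain) + 3  [with Sprinkler=0, Rain=1]  = 4
Growth = |Sprinkler - Wet|  [with Sprinkler=0, Wet=5]  = 5
Humidity = Soil^2 + Wet  [with Soil=4, Wet=5]  = 21
Yield = max(Humidity, Wet) + 3  [with Humidity=21, Wet=5]  = 24
Harvest = -Growth - 3Yield + 5  [with Growth=5, Yield=24]  = -72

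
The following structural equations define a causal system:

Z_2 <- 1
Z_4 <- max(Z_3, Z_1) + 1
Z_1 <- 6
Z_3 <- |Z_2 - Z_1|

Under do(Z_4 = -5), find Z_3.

Under do(Z_4=-5), the mechanism Z_4 <- max(Z_3, Z_1) + 1 is discarded; Z_4 is fixed at -5.
Since Z_3 is not a descendant of the intervened variable, it is unaffected.
Z_3 = |Z_2 - Z_1|  [with Z_2=1, Z_1=6]  = 5

5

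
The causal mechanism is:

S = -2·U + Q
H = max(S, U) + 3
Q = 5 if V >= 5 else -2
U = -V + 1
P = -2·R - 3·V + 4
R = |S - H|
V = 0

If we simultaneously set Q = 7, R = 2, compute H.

Setting Q = 7, R = 2 by intervention discards those variables' equations.
U = -V + 1  [with V=0]  = 1
S = -2·U + Q  [with U=1, Q=7]  = 5
H = max(S, U) + 3  [with S=5, U=1]  = 8

8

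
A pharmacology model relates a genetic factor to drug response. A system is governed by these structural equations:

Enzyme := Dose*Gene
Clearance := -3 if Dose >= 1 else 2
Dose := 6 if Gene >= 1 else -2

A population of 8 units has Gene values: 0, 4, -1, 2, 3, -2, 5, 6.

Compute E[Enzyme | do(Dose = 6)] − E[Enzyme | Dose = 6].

-11.25

do(Dose=6) breaks Dose's dependence on Gene. With Dose=6 fixed, Enzyme across the units is 0, 24, -6, 12, 18, -12, 30, 36, mean 12.75.
Observing Dose=6 restricts to units where Dose's equation naturally yields 6: Gene ∈ {4, 2, 3, 5, 6}. In that subpopulation Enzyme = 24, 12, 18, 30, 36, mean 24.
Difference = 12.75 − 24 = -11.25.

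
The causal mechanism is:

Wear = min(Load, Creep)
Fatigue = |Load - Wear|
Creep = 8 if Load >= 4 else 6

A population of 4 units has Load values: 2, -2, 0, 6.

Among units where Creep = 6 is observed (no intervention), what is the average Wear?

0

Conditioning on Creep=6 selects the 3 unit(s) with Load ∈ {2, -2, 0}. Their Wear values: 2, -2, 0. Mean = 0.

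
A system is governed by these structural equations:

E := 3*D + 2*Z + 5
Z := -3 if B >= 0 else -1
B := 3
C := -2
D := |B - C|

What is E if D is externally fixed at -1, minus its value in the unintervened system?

-18

Intervening sets D = -1 and removes its equation (D := |B - C|).
Z = -3 if B >= 0 else -1  [with B=3]  = -3
E = 3*D + 2*Z + 5  [with D=-1, Z=-3]  = -4
Without intervention: Z = -3 if B >= 0 else -1  [with B=3]  = -3; D = |B - C|  [with B=3, C=-2]  = 5; E = 3*D + 2*Z + 5  [with D=5, Z=-3]  = 14.
Change = -4 − 14 = -18.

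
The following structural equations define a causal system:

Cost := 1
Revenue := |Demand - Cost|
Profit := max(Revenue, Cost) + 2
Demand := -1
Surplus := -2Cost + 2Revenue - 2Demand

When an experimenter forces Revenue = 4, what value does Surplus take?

8

do(Revenue=4) replaces the equation Revenue := |Demand - Cost| with the constant Revenue = 4.
Surplus = -2Cost + 2Revenue - 2Demand  [with Cost=1, Revenue=4, Demand=-1]  = 8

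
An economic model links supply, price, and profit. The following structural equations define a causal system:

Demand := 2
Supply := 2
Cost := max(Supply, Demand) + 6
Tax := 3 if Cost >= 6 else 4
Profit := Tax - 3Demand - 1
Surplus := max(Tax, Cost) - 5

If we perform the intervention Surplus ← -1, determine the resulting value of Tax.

3

do(Surplus=-1) replaces the equation Surplus := max(Tax, Cost) - 5 with the constant Surplus = -1.
No directed path runs from Surplus to Tax, so Tax keeps its natural value.
Cost = max(Supply, Demand) + 6  [with Supply=2, Demand=2]  = 8
Tax = 3 if Cost >= 6 else 4  [with Cost=8]  = 3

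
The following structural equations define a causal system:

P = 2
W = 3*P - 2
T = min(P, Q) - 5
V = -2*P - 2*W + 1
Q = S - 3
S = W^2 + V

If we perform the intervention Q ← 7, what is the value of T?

The intervention breaks the incoming arrows to Q: Q = S - 3 no longer applies, and Q = 7.
T = min(P, Q) - 5  [with P=2, Q=7]  = -3

-3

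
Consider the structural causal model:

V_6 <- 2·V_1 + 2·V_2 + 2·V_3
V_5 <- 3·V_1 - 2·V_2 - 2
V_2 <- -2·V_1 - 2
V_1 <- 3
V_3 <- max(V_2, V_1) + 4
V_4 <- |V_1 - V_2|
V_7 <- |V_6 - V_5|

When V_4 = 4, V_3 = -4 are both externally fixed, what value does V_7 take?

41

The joint intervention fixes V_4 = 4, V_3 = -4, removing each variable's own equation.
V_2 = -2·V_1 - 2  [with V_1=3]  = -8
V_5 = 3·V_1 - 2·V_2 - 2  [with V_1=3, V_2=-8]  = 23
V_6 = 2·V_1 + 2·V_2 + 2·V_3  [with V_1=3, V_2=-8, V_3=-4]  = -18
V_7 = |V_6 - V_5|  [with V_6=-18, V_5=23]  = 41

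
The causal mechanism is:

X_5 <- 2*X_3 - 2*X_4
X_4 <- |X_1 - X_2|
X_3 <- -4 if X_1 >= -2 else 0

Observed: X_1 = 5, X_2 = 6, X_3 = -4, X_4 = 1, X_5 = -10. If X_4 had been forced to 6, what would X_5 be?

-20

Intervening sets X_4 = 6 and removes its equation (X_4 <- |X_1 - X_2|).
X_3 = -4 if X_1 >= -2 else 0  [with X_1=5]  = -4
X_5 = 2*X_3 - 2*X_4  [with X_3=-4, X_4=6]  = -20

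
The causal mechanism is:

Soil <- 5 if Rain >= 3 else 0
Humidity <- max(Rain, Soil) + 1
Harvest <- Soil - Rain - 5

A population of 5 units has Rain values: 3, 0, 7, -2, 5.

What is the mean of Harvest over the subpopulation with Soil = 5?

E[Harvest|Soil=5] averages over only the 3 units with Soil=5 (Rain = 3, 7, 5): Harvest = -3, -7, -5, mean -5.

-5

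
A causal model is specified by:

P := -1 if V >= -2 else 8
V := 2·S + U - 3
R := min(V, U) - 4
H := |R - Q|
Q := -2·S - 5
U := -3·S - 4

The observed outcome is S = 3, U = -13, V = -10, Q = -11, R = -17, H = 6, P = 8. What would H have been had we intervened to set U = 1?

8

Under do(U=1), the mechanism U := -3·S - 4 is discarded; U is fixed at 1.
V = 2·S + U - 3  [with S=3, U=1]  = 4
Q = -2·S - 5  [with S=3]  = -11
R = min(V, U) - 4  [with V=4, U=1]  = -3
H = |R - Q|  [with R=-3, Q=-11]  = 8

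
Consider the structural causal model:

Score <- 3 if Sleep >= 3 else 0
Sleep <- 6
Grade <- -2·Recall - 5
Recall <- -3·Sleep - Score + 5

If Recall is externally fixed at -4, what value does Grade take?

3

The intervention breaks the incoming arrows to Recall: Recall <- -3·Sleep - Score + 5 no longer applies, and Recall = -4.
Grade = -2·Recall - 5  [with Recall=-4]  = 3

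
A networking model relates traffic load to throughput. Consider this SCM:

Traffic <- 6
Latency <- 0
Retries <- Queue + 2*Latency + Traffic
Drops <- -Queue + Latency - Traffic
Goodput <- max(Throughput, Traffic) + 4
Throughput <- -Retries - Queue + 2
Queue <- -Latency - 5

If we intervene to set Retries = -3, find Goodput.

14

Under do(Retries=-3), the mechanism Retries <- Queue + 2*Latency + Traffic is discarded; Retries is fixed at -3.
Queue = -Latency - 5  [with Latency=0]  = -5
Throughput = -Retries - Queue + 2  [with Retries=-3, Queue=-5]  = 10
Goodput = max(Throughput, Traffic) + 4  [with Throughput=10, Traffic=6]  = 14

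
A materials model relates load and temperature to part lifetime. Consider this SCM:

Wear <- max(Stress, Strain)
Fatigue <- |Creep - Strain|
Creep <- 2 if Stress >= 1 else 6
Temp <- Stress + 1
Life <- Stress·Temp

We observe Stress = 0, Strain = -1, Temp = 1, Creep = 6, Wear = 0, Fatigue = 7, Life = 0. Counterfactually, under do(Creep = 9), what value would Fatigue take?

10

Under do(Creep=9), the mechanism Creep <- 2 if Stress >= 1 else 6 is discarded; Creep is fixed at 9.
Fatigue = |Creep - Strain|  [with Creep=9, Strain=-1]  = 10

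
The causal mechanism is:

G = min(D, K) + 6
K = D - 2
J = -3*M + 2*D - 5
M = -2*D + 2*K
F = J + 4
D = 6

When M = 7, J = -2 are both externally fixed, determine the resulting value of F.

2

Setting M = 7, J = -2 by intervention discards those variables' equations.
F = J + 4  [with J=-2]  = 2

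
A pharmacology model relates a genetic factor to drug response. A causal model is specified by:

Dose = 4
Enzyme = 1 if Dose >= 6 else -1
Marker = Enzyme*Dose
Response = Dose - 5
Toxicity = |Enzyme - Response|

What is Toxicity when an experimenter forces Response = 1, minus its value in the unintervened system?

2

Intervening sets Response = 1 and removes its equation (Response = Dose - 5).
Enzyme = 1 if Dose >= 6 else -1  [with Dose=4]  = -1
Toxicity = |Enzyme - Response|  [with Enzyme=-1, Response=1]  = 2
Without intervention: Enzyme = 1 if Dose >= 6 else -1  [with Dose=4]  = -1; Response = Dose - 5  [with Dose=4]  = -1; Toxicity = |Enzyme - Response|  [with Enzyme=-1, Response=-1]  = 0.
Change = 2 − 0 = 2.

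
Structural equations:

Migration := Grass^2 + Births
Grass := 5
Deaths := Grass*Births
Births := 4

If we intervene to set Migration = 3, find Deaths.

20

Under do(Migration=3), the mechanism Migration := Grass^2 + Births is discarded; Migration is fixed at 3.
Since Deaths is not a descendant of the intervened variable, it is unaffected.
Deaths = Grass*Births  [with Grass=5, Births=4]  = 20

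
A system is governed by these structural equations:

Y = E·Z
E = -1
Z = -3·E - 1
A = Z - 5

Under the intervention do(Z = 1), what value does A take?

-4

The intervention breaks the incoming arrows to Z: Z = -3·E - 1 no longer applies, and Z = 1.
A = Z - 5  [with Z=1]  = -4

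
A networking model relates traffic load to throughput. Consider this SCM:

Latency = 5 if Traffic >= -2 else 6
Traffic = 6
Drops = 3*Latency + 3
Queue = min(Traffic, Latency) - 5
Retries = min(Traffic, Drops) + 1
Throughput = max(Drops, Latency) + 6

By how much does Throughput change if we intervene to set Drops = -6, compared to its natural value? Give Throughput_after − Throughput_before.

Under do(Drops=-6), the mechanism Drops = 3*Latency + 3 is discarded; Drops is fixed at -6.
Latency = 5 if Traffic >= -2 else 6  [with Traffic=6]  = 5
Throughput = max(Drops, Latency) + 6  [with Drops=-6, Latency=5]  = 11
Without intervention: Latency = 5 if Traffic >= -2 else 6  [with Traffic=6]  = 5; Drops = 3*Latency + 3  [with Latency=5]  = 18; Throughput = max(Drops, Latency) + 6  [with Drops=18, Latency=5]  = 24.
Change = 11 − 24 = -13.

-13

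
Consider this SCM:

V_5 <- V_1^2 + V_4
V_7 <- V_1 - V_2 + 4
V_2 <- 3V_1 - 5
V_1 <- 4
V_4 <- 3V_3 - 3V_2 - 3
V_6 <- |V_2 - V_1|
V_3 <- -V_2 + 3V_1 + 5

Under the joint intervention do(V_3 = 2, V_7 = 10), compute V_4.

The joint intervention fixes V_3 = 2, V_7 = 10, removing each variable's own equation.
V_2 = 3V_1 - 5  [with V_1=4]  = 7
V_4 = 3V_3 - 3V_2 - 3  [with V_3=2, V_2=7]  = -18

-18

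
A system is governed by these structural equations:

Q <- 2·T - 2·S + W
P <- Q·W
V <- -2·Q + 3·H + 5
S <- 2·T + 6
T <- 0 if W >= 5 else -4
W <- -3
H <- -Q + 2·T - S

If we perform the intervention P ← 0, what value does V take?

Intervening sets P = 0 and removes its equation (P <- Q·W).
No directed path runs from P to V, so V keeps its natural value.
T = 0 if W >= 5 else -4  [with W=-3]  = -4
S = 2·T + 6  [with T=-4]  = -2
Q = 2·T - 2·S + W  [with T=-4, S=-2, W=-3]  = -7
H = -Q + 2·T - S  [with Q=-7, T=-4, S=-2]  = 1
V = -2·Q + 3·H + 5  [with Q=-7, H=1]  = 22

22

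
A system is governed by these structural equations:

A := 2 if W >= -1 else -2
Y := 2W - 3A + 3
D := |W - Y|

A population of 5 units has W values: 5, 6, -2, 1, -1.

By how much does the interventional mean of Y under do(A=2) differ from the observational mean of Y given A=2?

-1.9

The intervention sets A=2 in all 5 units regardless of W. Recomputing Y per unit gives 7, 9, -7, -1, -5; average 0.6.
Conditioning on A=2 selects the 4 unit(s) with W ∈ {5, 6, 1, -1}. Their Y values: 7, 9, -1, -5. Mean = 2.5.
Difference = 0.6 − 2.5 = -1.9.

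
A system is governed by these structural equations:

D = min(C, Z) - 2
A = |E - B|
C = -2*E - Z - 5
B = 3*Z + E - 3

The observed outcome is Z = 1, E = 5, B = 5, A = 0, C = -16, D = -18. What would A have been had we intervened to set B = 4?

1

The intervention breaks the incoming arrows to B: B = 3*Z + E - 3 no longer applies, and B = 4.
A = |E - B|  [with E=5, B=4]  = 1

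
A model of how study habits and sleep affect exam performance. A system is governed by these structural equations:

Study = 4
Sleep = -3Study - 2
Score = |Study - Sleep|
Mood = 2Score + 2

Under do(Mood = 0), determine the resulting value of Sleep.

The intervention breaks the incoming arrows to Mood: Mood = 2Score + 2 no longer applies, and Mood = 0.
Since Sleep is not a descendant of the intervened variable, it is unaffected.
Sleep = -3Study - 2  [with Study=4]  = -14

-14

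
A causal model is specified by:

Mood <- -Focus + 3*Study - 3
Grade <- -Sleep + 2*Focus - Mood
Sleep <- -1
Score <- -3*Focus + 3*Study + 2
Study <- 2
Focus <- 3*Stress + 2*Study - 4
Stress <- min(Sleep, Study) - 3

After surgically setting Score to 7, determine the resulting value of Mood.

15

The intervention breaks the incoming arrows to Score: Score <- -3*Focus + 3*Study + 2 no longer applies, and Score = 7.
Since Mood is not a descendant of the intervened variable, it is unaffected.
Stress = min(Sleep, Study) - 3  [with Sleep=-1, Study=2]  = -4
Focus = 3*Stress + 2*Study - 4  [with Stress=-4, Study=2]  = -12
Mood = -Focus + 3*Study - 3  [with Focus=-12, Study=2]  = 15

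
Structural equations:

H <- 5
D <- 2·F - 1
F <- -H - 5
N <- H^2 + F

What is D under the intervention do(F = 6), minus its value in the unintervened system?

32

Under do(F=6), the mechanism F <- -H - 5 is discarded; F is fixed at 6.
D = 2·F - 1  [with F=6]  = 11
Without intervention: F = -H - 5  [with H=5]  = -10; D = 2·F - 1  [with F=-10]  = -21.
Change = 11 − (-21) = 32.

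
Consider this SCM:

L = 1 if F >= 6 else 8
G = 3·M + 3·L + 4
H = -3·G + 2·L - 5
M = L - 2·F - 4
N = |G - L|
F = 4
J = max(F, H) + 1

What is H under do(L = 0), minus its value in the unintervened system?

Under do(L=0), the mechanism L = 1 if F >= 6 else 8 is discarded; L is fixed at 0.
M = L - 2·F - 4  [with L=0, F=4]  = -12
G = 3·M + 3·L + 4  [with M=-12, L=0]  = -32
H = -3·G + 2·L - 5  [with G=-32, L=0]  = 91
Without intervention: L = 1 if F >= 6 else 8  [with F=4]  = 8; M = L - 2·F - 4  [with L=8, F=4]  = -4; G = 3·M + 3·L + 4  [with M=-4, L=8]  = 16; H = -3·G + 2·L - 5  [with G=16, L=8]  = -37.
Change = 91 − (-37) = 128.

128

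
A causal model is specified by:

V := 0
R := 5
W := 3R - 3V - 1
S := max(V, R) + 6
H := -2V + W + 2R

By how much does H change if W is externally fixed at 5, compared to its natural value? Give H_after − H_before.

do(W=5) replaces the equation W := 3R - 3V - 1 with the constant W = 5.
H = -2V + W + 2R  [with V=0, W=5, R=5]  = 15
Without intervention: W = 3R - 3V - 1  [with R=5, V=0]  = 14; H = -2V + W + 2R  [with V=0, W=14, R=5]  = 24.
Change = 15 − 24 = -9.

-9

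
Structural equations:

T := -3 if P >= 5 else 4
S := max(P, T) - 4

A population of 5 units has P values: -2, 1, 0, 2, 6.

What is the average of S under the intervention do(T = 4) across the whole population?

0.4

do(T=4) breaks T's dependence on P. With T=4 fixed, S across the units is 0, 0, 0, 0, 2, mean 0.4.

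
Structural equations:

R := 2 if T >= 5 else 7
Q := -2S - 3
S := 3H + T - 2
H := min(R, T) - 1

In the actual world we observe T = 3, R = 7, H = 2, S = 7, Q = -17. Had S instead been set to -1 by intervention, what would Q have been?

Intervening sets S = -1 and removes its equation (S := 3H + T - 2).
Q = -2S - 3  [with S=-1]  = -1

-1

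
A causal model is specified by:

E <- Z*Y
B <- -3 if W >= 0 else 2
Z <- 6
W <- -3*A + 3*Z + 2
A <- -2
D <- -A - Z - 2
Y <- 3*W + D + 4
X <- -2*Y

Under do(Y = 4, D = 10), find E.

24

The joint intervention fixes Y = 4, D = 10, removing each variable's own equation.
E = Z*Y  [with Z=6, Y=4]  = 24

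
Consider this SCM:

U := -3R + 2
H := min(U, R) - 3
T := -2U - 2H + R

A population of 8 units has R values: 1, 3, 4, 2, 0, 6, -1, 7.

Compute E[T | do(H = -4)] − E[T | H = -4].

19.25

Under do(H=-4), H's equation is replaced by H=-4 for every unit. Per-unit T: 11, 25, 32, 18, 4, 46, -3, 53. Mean = 23.25.
Conditioning on H=-4 selects the 2 unit(s) with R ∈ {1, -1}. Their T values: 11, -3. Mean = 4.
Difference = 23.25 − 4 = 19.25.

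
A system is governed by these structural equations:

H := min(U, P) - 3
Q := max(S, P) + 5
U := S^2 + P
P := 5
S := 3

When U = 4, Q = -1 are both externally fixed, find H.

1

The joint intervention fixes U = 4, Q = -1, removing each variable's own equation.
H = min(U, P) - 3  [with U=4, P=5]  = 1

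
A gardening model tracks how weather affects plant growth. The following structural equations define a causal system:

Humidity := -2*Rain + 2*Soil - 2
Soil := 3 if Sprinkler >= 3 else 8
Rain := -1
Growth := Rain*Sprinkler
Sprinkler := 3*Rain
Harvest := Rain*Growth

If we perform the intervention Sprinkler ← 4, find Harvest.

4

Under do(Sprinkler=4), the mechanism Sprinkler := 3*Rain is discarded; Sprinkler is fixed at 4.
Growth = Rain*Sprinkler  [with Rain=-1, Sprinkler=4]  = -4
Harvest = Rain*Growth  [with Rain=-1, Growth=-4]  = 4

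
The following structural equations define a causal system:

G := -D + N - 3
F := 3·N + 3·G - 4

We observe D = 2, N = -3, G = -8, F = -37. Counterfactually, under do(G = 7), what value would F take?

The intervention breaks the incoming arrows to G: G := -D + N - 3 no longer applies, and G = 7.
F = 3·N + 3·G - 4  [with N=-3, G=7]  = 8

8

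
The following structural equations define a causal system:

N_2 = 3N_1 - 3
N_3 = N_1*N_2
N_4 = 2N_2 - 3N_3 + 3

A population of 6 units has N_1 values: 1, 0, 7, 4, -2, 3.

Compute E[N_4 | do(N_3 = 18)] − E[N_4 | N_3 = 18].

10

The intervention sets N_3=18 in all 6 units regardless of N_1. Recomputing N_4 per unit gives -51, -57, -15, -33, -69, -39; average -44.
Conditioning on N_3=18 selects the 2 unit(s) with N_1 ∈ {-2, 3}. Their N_4 values: -69, -39. Mean = -54.
Difference = -44 − (-54) = 10.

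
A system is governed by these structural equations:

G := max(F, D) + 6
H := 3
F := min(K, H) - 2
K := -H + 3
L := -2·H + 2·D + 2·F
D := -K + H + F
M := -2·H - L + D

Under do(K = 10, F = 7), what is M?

Under do(K = 10, F = 7), each intervened variable's structural equation is replaced by its fixed value.
D = -K + H + F  [with K=10, H=3, F=7]  = 0
L = -2·H + 2·D + 2·F  [with H=3, D=0, F=7]  = 8
M = -2·H - L + D  [with H=3, L=8, D=0]  = -14

-14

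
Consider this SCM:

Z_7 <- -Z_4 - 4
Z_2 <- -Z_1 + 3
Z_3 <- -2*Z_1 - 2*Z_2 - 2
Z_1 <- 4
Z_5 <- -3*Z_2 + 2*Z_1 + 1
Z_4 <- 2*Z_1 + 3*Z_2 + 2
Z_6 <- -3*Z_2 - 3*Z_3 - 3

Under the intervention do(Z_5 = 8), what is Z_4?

The intervention breaks the incoming arrows to Z_5: Z_5 <- -3*Z_2 + 2*Z_1 + 1 no longer applies, and Z_5 = 8.
Since Z_4 is not a descendant of the intervened variable, it is unaffected.
Z_2 = -Z_1 + 3  [with Z_1=4]  = -1
Z_4 = 2*Z_1 + 3*Z_2 + 2  [with Z_1=4, Z_2=-1]  = 7

7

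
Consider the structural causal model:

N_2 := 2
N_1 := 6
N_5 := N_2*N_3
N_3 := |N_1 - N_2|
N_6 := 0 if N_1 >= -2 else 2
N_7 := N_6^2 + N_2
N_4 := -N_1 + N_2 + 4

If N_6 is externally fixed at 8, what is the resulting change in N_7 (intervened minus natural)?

Intervening sets N_6 = 8 and removes its equation (N_6 := 0 if N_1 >= -2 else 2).
N_7 = N_6^2 + N_2  [with N_6=8, N_2=2]  = 66
Without intervention: N_6 = 0 if N_1 >= -2 else 2  [with N_1=6]  = 0; N_7 = N_6^2 + N_2  [with N_6=0, N_2=2]  = 2.
Change = 66 − 2 = 64.

64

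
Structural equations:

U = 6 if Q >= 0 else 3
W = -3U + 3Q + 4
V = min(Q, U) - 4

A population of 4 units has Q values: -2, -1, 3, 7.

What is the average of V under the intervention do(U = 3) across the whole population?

Under do(U=3), U's equation is replaced by U=3 for every unit. Per-unit V: -6, -5, -1, -1. Mean = -3.25.

-3.25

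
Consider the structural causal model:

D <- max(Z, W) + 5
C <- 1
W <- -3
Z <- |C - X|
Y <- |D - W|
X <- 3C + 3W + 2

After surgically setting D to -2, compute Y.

1

The intervention breaks the incoming arrows to D: D <- max(Z, W) + 5 no longer applies, and D = -2.
Y = |D - W|  [with D=-2, W=-3]  = 1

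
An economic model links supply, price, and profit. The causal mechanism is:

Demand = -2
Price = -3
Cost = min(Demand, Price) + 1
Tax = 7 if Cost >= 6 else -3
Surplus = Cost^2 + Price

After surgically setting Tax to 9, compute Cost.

Under do(Tax=9), the mechanism Tax = 7 if Cost >= 6 else -3 is discarded; Tax is fixed at 9.
Since Cost is not a descendant of the intervened variable, it is unaffected.
Cost = min(Demand, Price) + 1  [with Demand=-2, Price=-3]  = -2

-2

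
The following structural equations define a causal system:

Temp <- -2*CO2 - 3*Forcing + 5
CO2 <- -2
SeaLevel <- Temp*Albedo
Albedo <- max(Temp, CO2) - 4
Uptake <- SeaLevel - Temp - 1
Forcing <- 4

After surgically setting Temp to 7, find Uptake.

The intervention breaks the incoming arrows to Temp: Temp <- -2*CO2 - 3*Forcing + 5 no longer applies, and Temp = 7.
Albedo = max(Temp, CO2) - 4  [with Temp=7, CO2=-2]  = 3
SeaLevel = Temp*Albedo  [with Temp=7, Albedo=3]  = 21
Uptake = SeaLevel - Temp - 1  [with SeaLevel=21, Temp=7]  = 13

13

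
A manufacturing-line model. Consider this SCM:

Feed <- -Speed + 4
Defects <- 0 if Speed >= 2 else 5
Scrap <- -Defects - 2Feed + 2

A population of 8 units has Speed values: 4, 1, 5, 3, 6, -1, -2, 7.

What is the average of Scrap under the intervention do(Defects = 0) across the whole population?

Under do(Defects=0), Defects's equation is replaced by Defects=0 for every unit. Per-unit Scrap: 2, -4, 4, 0, 6, -8, -10, 8. Mean = -0.25.

-0.25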